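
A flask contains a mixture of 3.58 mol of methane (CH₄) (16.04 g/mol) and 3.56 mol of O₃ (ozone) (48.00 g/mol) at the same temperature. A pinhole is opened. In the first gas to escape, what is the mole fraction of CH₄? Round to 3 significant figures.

Each component's effusion rate ∝ (its partial pressure)·(1/√M) ∝ n_i/√M_i.
x_CH₄(eff) = (n_CH₄/√M_CH₄) / (n_CH₄/√M_CH₄ + n_O₃/√M_O₃)
= (3.58/√16.04) / (3.58/√16.04 + 3.56/√48.00) = 0.8939/(0.8939 + 0.5138) = 0.635.

0.635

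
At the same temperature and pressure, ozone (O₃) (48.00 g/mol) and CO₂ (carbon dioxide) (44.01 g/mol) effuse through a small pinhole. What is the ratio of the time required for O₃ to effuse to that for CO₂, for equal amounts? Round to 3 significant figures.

Since effusion rate ∝ 1/√M, t_O₃/t_CO₂ = √(M_O₃/M_CO₂) = √(48.00/44.01) = √1.091 = 1.04.

1.04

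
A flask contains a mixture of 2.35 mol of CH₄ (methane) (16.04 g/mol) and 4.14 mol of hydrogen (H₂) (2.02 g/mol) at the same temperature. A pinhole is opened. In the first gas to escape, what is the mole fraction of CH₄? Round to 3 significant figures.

0.168

Each component's effusion rate ∝ (its partial pressure)·(1/√M) ∝ n_i/√M_i.
x_CH₄(eff) = (n_CH₄/√M_CH₄) / (n_CH₄/√M_CH₄ + n_H₂/√M_H₂)
= (2.35/√16.04) / (2.35/√16.04 + 4.14/√2.02) = 0.5868/(0.5868 + 2.913) = 0.168.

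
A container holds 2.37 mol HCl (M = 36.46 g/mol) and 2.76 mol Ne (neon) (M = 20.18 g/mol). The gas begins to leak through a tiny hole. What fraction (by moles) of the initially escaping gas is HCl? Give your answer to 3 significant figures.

The effusion rate of species i is ∝ p_i/√M_i ∝ n_i/√M_i.
Mole fraction of HCl in the effusate = (n_HCl/√M_HCl) / (n_HCl/√M_HCl + n_Ne/√M_Ne)
= (2.37/√36.46) / (2.37/√36.46 + 2.76/√20.18) = 0.3925/(0.3925 + 0.6144) = 0.390.

0.390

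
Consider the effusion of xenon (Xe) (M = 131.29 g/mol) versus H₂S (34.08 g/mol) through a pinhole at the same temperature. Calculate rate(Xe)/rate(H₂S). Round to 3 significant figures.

0.509

From Graham's law, rate_Xe/rate_H₂S = √(M_H₂S/M_Xe) = √(34.08/131.29) = √0.2596 = 0.509.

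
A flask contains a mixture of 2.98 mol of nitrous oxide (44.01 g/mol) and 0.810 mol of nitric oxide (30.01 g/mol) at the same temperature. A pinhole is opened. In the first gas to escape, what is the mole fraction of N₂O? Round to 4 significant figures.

Effusion rate of each component ∝ n_i/√M_i (partial pressure × 1/√M).
So x_N₂O in the escaping gas = (n_N₂O/√M_N₂O) / Σ(n_i/√M_i)
= (2.98/√44.01) / (2.98/√44.01 + 0.810/√30.01) = 0.4492/(0.4492 + 0.1479) = 0.7524.

0.7524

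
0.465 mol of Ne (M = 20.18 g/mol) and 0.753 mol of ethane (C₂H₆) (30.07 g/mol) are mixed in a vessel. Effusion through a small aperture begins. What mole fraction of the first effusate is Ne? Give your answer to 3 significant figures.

Rate_i ∝ x_i/√M_i (Graham's law weighted by mole fraction), so the effusate composition follows n_i/√M_i.
x_Ne(eff) = (n_Ne/√M_Ne) / (n_Ne/√M_Ne + n_C₂H₆/√M_C₂H₆)
= (0.465/√20.18) / (0.465/√20.18 + 0.753/√30.07) = 0.1035/(0.1035 + 0.1373) = 0.430.

0.430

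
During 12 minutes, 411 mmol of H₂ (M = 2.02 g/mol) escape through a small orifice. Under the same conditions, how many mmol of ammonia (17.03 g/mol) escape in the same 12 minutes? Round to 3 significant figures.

142 mmol

Since effusion rate ∝ 1/√M, rate_NH₃/rate_H₂ = √(M_H₂/M_NH₃) = √(2.02/17.03) = √0.1186 = 0.3444.
So the amount for NH₃ is 411 × 0.3444 = 142 mmol.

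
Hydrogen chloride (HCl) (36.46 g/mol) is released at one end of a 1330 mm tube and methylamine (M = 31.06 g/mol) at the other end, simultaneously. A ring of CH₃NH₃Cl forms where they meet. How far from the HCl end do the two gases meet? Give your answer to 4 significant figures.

638.4 mm

In equal time, each gas travels a distance ∝ its rate ∝ 1/√M, so d_HCl/d_CH₃NH₂ = √(M_CH₃NH₂/M_HCl) = √(31.06/36.46) = 0.9230.
With d_HCl + d_CH₃NH₂ = 1330 mm, d_CH₃NH₂ = 1330/(1 + 0.9230) = 691.6 mm.
d_HCl = 1330 − 691.6 = 638.4 mm.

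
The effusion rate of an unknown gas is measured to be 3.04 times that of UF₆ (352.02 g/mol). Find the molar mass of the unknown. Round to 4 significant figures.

38.09 g/mol

Graham's law gives rate_X/rate_UF₆ = √(M_UF₆/M_X).
3.04 = √(352.02/M_X)
M_X = 352.02 / 3.04² = 352.02 / 9.242 = 38.09 g/mol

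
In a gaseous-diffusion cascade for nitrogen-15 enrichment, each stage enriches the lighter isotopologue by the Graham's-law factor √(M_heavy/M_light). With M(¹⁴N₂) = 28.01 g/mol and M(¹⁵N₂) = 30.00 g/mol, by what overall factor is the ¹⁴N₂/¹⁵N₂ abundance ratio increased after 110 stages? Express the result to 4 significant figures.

After 110 stages the ratio has grown by (√(30.00/28.01))^110 = (30.00/28.01)^(110/2).
= 1.07105^55 = 43.60.

43.60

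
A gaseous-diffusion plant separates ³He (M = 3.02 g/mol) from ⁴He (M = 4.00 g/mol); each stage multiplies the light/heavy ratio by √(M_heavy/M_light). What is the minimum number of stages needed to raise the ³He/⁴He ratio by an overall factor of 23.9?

23

Per stage α = (4.00/3.02)^(1/2) = 1.32450^0.5, giving ln α = 0.1405.
Need α^N ≥ 23.9 ⇒ N ≥ ln(23.9) / ln α = 3.174 / 0.1405 = 22.59.
Minimum whole number of stages: N = 23.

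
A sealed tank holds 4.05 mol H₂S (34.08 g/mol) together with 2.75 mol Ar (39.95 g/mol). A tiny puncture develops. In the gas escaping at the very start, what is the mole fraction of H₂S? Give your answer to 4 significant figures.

Rate_i ∝ x_i/√M_i (Graham's law weighted by mole fraction), so the effusate composition follows n_i/√M_i.
Mole fraction of H₂S in the effusate = (n_H₂S/√M_H₂S) / (n_H₂S/√M_H₂S + n_Ar/√M_Ar)
= (4.05/√34.08) / (4.05/√34.08 + 2.75/√39.95) = 0.6938/(0.6938 + 0.4351) = 0.6146.

0.6146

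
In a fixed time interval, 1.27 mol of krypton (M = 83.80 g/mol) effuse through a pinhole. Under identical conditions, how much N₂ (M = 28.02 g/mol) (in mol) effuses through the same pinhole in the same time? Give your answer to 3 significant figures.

From Graham's law, rate_N₂/rate_Kr = √(M_Kr/M_N₂) = √(83.80/28.02) = √2.991 = 1.729.
So the amount for N₂ is 1.27 × 1.729 = 2.20 mol.

2.20 mol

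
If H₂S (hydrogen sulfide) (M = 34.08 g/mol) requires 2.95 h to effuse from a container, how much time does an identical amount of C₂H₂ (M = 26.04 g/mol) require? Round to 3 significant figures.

2.58 h

Using Graham's law: t_C₂H₂/t_H₂S = √(M_C₂H₂/M_H₂S) = √(26.04/34.08) = √0.7641 = 0.8741.
So the time for C₂H₂ is 2.95 × 0.8741 = 2.58 h.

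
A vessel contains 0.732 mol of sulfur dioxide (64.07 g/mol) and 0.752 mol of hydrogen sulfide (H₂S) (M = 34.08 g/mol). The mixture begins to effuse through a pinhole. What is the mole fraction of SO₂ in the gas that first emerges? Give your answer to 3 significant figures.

0.415

The effusion rate of species i is ∝ p_i/√M_i ∝ n_i/√M_i.
x_SO₂(eff) = (n_SO₂/√M_SO₂) / (n_SO₂/√M_SO₂ + n_H₂S/√M_H₂S)
= (0.732/√64.07) / (0.732/√64.07 + 0.752/√34.08) = 0.09145/(0.09145 + 0.1288) = 0.415.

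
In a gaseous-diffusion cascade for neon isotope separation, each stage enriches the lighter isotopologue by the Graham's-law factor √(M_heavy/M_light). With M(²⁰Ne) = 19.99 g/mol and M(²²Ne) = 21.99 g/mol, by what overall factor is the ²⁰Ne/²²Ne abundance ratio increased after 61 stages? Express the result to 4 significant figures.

After 61 stages the ratio has grown by (√(21.99/19.99))^61 = (21.99/19.99)^(61/2).
= 1.10005^(61/2) = 18.33.

18.33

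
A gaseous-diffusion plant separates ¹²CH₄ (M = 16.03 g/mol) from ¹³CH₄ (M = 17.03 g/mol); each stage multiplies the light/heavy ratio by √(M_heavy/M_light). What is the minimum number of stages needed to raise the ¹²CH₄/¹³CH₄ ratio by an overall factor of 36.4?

With α = √(17.03/16.03) per stage, ln α = ½ ln(1.06238) = 0.03026.
Need α^N ≥ 36.4 ⇒ N ≥ ln(36.4) / ln α = 3.595 / 0.03026 = 118.80.
Minimum whole number of stages: N = 119.

119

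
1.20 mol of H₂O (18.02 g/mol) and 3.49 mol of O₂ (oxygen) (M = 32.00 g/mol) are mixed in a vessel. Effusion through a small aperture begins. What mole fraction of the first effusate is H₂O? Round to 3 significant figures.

0.314

Rate_i ∝ x_i/√M_i (Graham's law weighted by mole fraction), so the effusate composition follows n_i/√M_i.
So x_H₂O in the escaping gas = (n_H₂O/√M_H₂O) / Σ(n_i/√M_i)
= (1.20/√18.02) / (1.20/√18.02 + 3.49/√32.00) = 0.2827/(0.2827 + 0.6170) = 0.314.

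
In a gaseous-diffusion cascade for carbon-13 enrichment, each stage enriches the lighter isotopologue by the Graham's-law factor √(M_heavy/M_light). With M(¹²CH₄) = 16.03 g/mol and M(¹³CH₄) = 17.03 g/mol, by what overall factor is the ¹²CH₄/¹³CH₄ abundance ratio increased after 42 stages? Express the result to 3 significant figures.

3.56

The single-stage factor is √(M_heavy/M_light), so 42 stages give [√(17.03/16.03)]^42 = (17.03/16.03)^(42/2).
= 1.06238^21 = 3.56.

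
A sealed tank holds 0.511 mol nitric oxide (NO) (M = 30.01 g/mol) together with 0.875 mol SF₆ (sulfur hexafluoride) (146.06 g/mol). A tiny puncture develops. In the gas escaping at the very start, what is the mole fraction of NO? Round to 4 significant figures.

0.5630

Effusion rate of each component ∝ n_i/√M_i (partial pressure × 1/√M).
So x_NO in the escaping gas = (n_NO/√M_NO) / Σ(n_i/√M_i)
= (0.511/√30.01) / (0.511/√30.01 + 0.875/√146.06) = 0.09328/(0.09328 + 0.07240) = 0.5630.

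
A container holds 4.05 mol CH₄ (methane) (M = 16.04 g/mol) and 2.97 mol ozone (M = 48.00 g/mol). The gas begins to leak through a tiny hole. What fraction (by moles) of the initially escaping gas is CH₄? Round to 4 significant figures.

0.7023

Each component's effusion rate ∝ (its partial pressure)·(1/√M) ∝ n_i/√M_i.
Mole fraction of CH₄ in the effusate = (n_CH₄/√M_CH₄) / (n_CH₄/√M_CH₄ + n_O₃/√M_O₃)
= (4.05/√16.04) / (4.05/√16.04 + 2.97/√48.00) = 1.011/(1.011 + 0.4287) = 0.7023.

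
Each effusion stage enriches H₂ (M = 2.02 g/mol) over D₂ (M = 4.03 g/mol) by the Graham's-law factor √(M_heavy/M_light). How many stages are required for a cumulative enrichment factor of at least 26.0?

10

With α = √(4.03/2.02) per stage, ln α = ½ ln(1.99505) = 0.3453.
Need α^N ≥ 26.0 ⇒ N ≥ ln(26.0) / ln α = 3.258 / 0.3453 = 9.43.
So at least 10 stages are needed.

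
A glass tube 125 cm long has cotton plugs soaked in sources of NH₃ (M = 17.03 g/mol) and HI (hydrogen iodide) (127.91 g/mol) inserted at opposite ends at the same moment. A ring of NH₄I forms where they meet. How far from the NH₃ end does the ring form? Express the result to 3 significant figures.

91.6 cm

In equal time, each gas travels a distance ∝ its rate ∝ 1/√M, so d_NH₃/d_HI = √(M_HI/M_NH₃) = √(127.91/17.03) = 2.741.
With d_NH₃ + d_HI = 125 cm, d_HI = 125/(1 + 2.741) = 33.42 cm.
d_NH₃ = 125 − 33.42 = 91.6 cm.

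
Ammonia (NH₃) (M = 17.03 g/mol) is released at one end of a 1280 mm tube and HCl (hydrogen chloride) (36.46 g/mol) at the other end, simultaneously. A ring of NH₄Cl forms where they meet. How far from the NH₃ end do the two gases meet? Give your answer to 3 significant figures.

760 mm

Graham's law gives d_NH₃/d_HCl = rate_NH₃/rate_HCl = √(M_HCl/M_NH₃) = √(36.46/17.03) = 1.463.
With d_NH₃ + d_HCl = 1280 mm, d_HCl = 1280/(1 + 1.463) = 519.7 mm.
d_NH₃ = 1280 − 519.7 = 760 mm.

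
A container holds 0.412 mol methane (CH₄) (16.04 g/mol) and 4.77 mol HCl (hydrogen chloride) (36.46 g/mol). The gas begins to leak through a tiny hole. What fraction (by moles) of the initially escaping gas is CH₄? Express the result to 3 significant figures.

0.115

Rate_i ∝ x_i/√M_i (Graham's law weighted by mole fraction), so the effusate composition follows n_i/√M_i.
x_CH₄(eff) = (n_CH₄/√M_CH₄) / (n_CH₄/√M_CH₄ + n_HCl/√M_HCl)
= (0.412/√16.04) / (0.412/√16.04 + 4.77/√36.46) = 0.1029/(0.1029 + 0.7900) = 0.115.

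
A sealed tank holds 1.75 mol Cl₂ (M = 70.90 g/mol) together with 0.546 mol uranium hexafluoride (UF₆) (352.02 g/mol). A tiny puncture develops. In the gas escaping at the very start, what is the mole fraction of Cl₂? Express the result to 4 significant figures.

0.8772

The effusion rate of species i is ∝ p_i/√M_i ∝ n_i/√M_i.
Mole fraction of Cl₂ in the effusate = (n_Cl₂/√M_Cl₂) / (n_Cl₂/√M_Cl₂ + n_UF₆/√M_UF₆)
= (1.75/√70.90) / (1.75/√70.90 + 0.546/√352.02) = 0.2078/(0.2078 + 0.02910) = 0.8772.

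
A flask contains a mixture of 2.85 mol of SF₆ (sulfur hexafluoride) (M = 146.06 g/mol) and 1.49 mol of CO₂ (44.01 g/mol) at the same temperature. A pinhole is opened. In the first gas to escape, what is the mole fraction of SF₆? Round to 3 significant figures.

The effusion rate of species i is ∝ p_i/√M_i ∝ n_i/√M_i.
Mole fraction of SF₆ in the effusate = (n_SF₆/√M_SF₆) / (n_SF₆/√M_SF₆ + n_CO₂/√M_CO₂)
= (2.85/√146.06) / (2.85/√146.06 + 1.49/√44.01) = 0.2358/(0.2358 + 0.2246) = 0.512.

0.512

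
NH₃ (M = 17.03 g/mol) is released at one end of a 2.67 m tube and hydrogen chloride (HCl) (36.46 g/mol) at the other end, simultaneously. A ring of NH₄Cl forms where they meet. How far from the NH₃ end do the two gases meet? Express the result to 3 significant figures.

1.59 m

Graham's law gives d_NH₃/d_HCl = rate_NH₃/rate_HCl = √(M_HCl/M_NH₃) = √(36.46/17.03) = 1.463.
With d_NH₃ + d_HCl = 2.67 m, d_HCl = 2.67/(1 + 1.463) = 1.084 m.
d_NH₃ = 2.67 − 1.084 = 1.59 m.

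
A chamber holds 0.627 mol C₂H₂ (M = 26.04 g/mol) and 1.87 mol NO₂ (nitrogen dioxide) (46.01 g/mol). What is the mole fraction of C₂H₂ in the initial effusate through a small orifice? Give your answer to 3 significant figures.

Rate_i ∝ x_i/√M_i (Graham's law weighted by mole fraction), so the effusate composition follows n_i/√M_i.
So x_C₂H₂ in the escaping gas = (n_C₂H₂/√M_C₂H₂) / Σ(n_i/√M_i)
= (0.627/√26.04) / (0.627/√26.04 + 1.87/√46.01) = 0.1229/(0.1229 + 0.2757) = 0.308.

0.308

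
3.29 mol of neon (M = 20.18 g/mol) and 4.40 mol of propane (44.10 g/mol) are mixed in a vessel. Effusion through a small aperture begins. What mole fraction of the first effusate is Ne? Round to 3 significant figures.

0.525

Rate_i ∝ x_i/√M_i (Graham's law weighted by mole fraction), so the effusate composition follows n_i/√M_i.
Mole fraction of Ne in the effusate = (n_Ne/√M_Ne) / (n_Ne/√M_Ne + n_C₃H₈/√M_C₃H₈)
= (3.29/√20.18) / (3.29/√20.18 + 4.40/√44.10) = 0.7324/(0.7324 + 0.6626) = 0.525.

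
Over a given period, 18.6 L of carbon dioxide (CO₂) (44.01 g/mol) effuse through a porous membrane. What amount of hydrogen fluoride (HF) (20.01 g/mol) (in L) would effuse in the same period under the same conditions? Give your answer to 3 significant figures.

Since effusion rate ∝ 1/√M, rate_HF/rate_CO₂ = √(M_CO₂/M_HF) = √(44.01/20.01) = √2.199 = 1.483.
So the volume for HF is 18.6 × 1.483 = 27.6 L.

27.6 L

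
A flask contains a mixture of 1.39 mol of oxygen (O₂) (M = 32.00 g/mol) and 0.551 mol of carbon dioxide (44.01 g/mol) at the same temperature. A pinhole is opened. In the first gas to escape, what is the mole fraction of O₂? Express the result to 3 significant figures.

The effusion rate of species i is ∝ p_i/√M_i ∝ n_i/√M_i.
x_O₂(eff) = (n_O₂/√M_O₂) / (n_O₂/√M_O₂ + n_CO₂/√M_CO₂)
= (1.39/√32.00) / (1.39/√32.00 + 0.551/√44.01) = 0.2457/(0.2457 + 0.08306) = 0.747.

0.747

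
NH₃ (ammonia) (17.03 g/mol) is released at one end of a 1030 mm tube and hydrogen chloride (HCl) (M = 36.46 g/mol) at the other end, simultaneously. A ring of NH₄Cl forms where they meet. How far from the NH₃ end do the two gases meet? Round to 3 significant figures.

The fronts meet when d_NH₃ + d_HCl = L with d_NH₃/d_HCl = √(M_HCl/M_NH₃) (Graham's law). Here √(M_HCl/M_NH₃) = √(36.46/17.03) = 1.463.
With d_NH₃ + d_HCl = 1030 mm, d_HCl = 1030/(1 + 1.463) = 418.2 mm.
d_NH₃ = 1030 − 418.2 = 612 mm.

612 mm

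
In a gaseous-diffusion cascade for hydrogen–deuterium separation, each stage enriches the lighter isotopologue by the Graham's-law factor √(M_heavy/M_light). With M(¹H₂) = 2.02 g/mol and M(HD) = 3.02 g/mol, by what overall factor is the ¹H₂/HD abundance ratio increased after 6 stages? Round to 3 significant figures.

Each stage multiplies the ratio by α = √(3.02/2.02), so after 6 stages the overall factor is α^6 = (3.02/2.02)^(6/2).
= 1.49505^3 = 3.34.

3.34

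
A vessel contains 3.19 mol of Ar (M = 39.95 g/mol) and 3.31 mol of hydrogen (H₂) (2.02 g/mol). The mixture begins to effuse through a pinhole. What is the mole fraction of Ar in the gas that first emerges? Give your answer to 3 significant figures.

0.178

The effusion rate of species i is ∝ p_i/√M_i ∝ n_i/√M_i.
Mole fraction of Ar in the effusate = (n_Ar/√M_Ar) / (n_Ar/√M_Ar + n_H₂/√M_H₂)
= (3.19/√39.95) / (3.19/√39.95 + 3.31/√2.02) = 0.5047/(0.5047 + 2.329) = 0.178.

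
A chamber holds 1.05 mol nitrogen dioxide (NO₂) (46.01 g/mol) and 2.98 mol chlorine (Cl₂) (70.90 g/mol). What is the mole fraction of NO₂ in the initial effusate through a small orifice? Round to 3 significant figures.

The effusion rate of species i is ∝ p_i/√M_i ∝ n_i/√M_i.
Mole fraction of NO₂ in the effusate = (n_NO₂/√M_NO₂) / (n_NO₂/√M_NO₂ + n_Cl₂/√M_Cl₂)
= (1.05/√46.01) / (1.05/√46.01 + 2.98/√70.90) = 0.1548/(0.1548 + 0.3539) = 0.304.

0.304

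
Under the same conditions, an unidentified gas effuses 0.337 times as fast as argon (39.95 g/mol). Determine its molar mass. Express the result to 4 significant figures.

351.8 g/mol

From Graham's law, rate_X/rate_Ar = √(M_Ar/M_X).
0.337 = √(39.95/M_X)
M_X = 39.95 / 0.337² = 39.95 / 0.1136 = 351.8 g/mol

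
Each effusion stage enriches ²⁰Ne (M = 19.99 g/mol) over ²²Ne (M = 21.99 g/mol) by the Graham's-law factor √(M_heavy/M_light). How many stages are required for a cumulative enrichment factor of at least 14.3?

Single-stage factor α = √(21.99/19.99), so ln α = ½ ln(1.10005) = 0.04768.
Need α^N ≥ 14.3 ⇒ N ≥ ln(14.3) / ln α = 2.660 / 0.04768 = 55.80.
So at least 56 stages are needed.

56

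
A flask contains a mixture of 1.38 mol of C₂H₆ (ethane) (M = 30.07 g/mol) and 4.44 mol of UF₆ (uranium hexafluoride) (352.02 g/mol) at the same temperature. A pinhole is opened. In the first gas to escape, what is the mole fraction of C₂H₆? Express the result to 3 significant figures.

Effusion rate of each component ∝ n_i/√M_i (partial pressure × 1/√M).
x_C₂H₆(eff) = (n_C₂H₆/√M_C₂H₆) / (n_C₂H₆/√M_C₂H₆ + n_UF₆/√M_UF₆)
= (1.38/√30.07) / (1.38/√30.07 + 4.44/√352.02) = 0.2517/(0.2517 + 0.2366) = 0.515.

0.515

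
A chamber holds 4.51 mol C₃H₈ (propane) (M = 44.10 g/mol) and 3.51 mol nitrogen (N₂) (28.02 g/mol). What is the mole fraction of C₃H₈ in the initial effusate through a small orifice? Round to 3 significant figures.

0.506

The effusion rate of species i is ∝ p_i/√M_i ∝ n_i/√M_i.
Mole fraction of C₃H₈ in the effusate = (n_C₃H₈/√M_C₃H₈) / (n_C₃H₈/√M_C₃H₈ + n_N₂/√M_N₂)
= (4.51/√44.10) / (4.51/√44.10 + 3.51/√28.02) = 0.6791/(0.6791 + 0.6631) = 0.506.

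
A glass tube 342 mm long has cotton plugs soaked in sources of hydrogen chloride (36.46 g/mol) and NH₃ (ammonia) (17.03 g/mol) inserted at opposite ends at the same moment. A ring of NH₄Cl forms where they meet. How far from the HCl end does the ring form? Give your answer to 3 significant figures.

The fronts meet when d_HCl + d_NH₃ = L with d_HCl/d_NH₃ = √(M_NH₃/M_HCl) (Graham's law). Here √(M_NH₃/M_HCl) = √(17.03/36.46) = 0.6834.
With d_HCl + d_NH₃ = 342 mm, d_NH₃ = 342/(1 + 0.6834) = 203.2 mm.
d_HCl = 342 − 203.2 = 139 mm.

139 mm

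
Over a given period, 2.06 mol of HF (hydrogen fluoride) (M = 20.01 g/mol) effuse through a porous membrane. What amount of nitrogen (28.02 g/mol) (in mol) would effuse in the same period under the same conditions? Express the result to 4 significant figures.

1.741 mol

By Graham's law, rate_N₂/rate_HF = √(M_HF/M_N₂) = √(20.01/28.02) = √0.7141 = 0.8451.
So the amount for N₂ is 2.06 × 0.8451 = 1.741 mol.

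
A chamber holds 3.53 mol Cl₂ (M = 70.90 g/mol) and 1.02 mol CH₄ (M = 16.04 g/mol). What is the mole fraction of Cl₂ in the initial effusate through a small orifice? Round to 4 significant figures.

Effusion rate of each component ∝ n_i/√M_i (partial pressure × 1/√M).
x_Cl₂(eff) = (n_Cl₂/√M_Cl₂) / (n_Cl₂/√M_Cl₂ + n_CH₄/√M_CH₄)
= (3.53/√70.90) / (3.53/√70.90 + 1.02/√16.04) = 0.4192/(0.4192 + 0.2547) = 0.6221.

0.6221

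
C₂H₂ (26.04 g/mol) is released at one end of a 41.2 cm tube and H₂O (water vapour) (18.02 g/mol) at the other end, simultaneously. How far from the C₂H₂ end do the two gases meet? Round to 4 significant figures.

The fronts meet when d_C₂H₂ + d_H₂O = L with d_C₂H₂/d_H₂O = √(M_H₂O/M_C₂H₂) (Graham's law). Here √(M_H₂O/M_C₂H₂) = √(18.02/26.04) = 0.8319.
With d_C₂H₂ + d_H₂O = 41.2 cm, d_H₂O = 41.2/(1 + 0.8319) = 22.49 cm.
d_C₂H₂ = 41.2 − 22.49 = 18.71 cm.

18.71 cm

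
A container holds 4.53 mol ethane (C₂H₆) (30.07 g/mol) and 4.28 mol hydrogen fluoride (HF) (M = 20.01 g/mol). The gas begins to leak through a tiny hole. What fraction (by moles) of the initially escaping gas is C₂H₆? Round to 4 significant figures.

Rate_i ∝ x_i/√M_i (Graham's law weighted by mole fraction), so the effusate composition follows n_i/√M_i.
Mole fraction of C₂H₆ in the effusate = (n_C₂H₆/√M_C₂H₆) / (n_C₂H₆/√M_C₂H₆ + n_HF/√M_HF)
= (4.53/√30.07) / (4.53/√30.07 + 4.28/√20.01) = 0.8261/(0.8261 + 0.9568) = 0.4633.

0.4633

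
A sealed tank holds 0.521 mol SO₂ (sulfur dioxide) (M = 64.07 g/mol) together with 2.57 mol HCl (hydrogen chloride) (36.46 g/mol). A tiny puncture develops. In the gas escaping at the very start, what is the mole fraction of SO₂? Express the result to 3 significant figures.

Effusion rate of each component ∝ n_i/√M_i (partial pressure × 1/√M).
x_SO₂(eff) = (n_SO₂/√M_SO₂) / (n_SO₂/√M_SO₂ + n_HCl/√M_HCl)
= (0.521/√64.07) / (0.521/√64.07 + 2.57/√36.46) = 0.06509/(0.06509 + 0.4256) = 0.133.

0.133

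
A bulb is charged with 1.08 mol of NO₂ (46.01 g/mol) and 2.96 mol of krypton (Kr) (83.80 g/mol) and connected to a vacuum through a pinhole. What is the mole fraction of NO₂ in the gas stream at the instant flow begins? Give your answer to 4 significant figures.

0.3299

Each component's effusion rate ∝ (its partial pressure)·(1/√M) ∝ n_i/√M_i.
Mole fraction of NO₂ in the effusate = (n_NO₂/√M_NO₂) / (n_NO₂/√M_NO₂ + n_Kr/√M_Kr)
= (1.08/√46.01) / (1.08/√46.01 + 2.96/√83.80) = 0.1592/(0.1592 + 0.3233) = 0.3299.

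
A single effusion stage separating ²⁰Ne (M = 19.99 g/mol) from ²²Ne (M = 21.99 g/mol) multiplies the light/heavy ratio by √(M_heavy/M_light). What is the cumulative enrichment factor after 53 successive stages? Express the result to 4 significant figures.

Overall factor = α^53 with α = √(21.99/19.99), i.e. (21.99/19.99)^(53/2).
= 1.10005^(53/2) = 12.51.

12.51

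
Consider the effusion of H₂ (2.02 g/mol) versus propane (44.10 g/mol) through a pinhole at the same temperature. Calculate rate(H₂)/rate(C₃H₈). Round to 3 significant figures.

4.67

By Graham's law, rate_H₂/rate_C₃H₈ = √(M_C₃H₈/M_H₂) = √(44.10/2.02) = √21.83 = 4.67.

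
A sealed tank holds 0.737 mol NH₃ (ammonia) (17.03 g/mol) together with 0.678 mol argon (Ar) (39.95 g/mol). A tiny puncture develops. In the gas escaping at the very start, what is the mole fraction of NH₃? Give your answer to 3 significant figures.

0.625

Effusion rate of each component ∝ n_i/√M_i (partial pressure × 1/√M).
x_NH₃(eff) = (n_NH₃/√M_NH₃) / (n_NH₃/√M_NH₃ + n_Ar/√M_Ar)
= (0.737/√17.03) / (0.737/√17.03 + 0.678/√39.95) = 0.1786/(0.1786 + 0.1073) = 0.625.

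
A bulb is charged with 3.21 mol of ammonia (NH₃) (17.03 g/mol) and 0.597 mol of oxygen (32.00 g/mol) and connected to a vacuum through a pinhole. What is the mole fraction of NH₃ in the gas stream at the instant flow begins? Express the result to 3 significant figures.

0.881

Rate_i ∝ x_i/√M_i (Graham's law weighted by mole fraction), so the effusate composition follows n_i/√M_i.
Mole fraction of NH₃ in the effusate = (n_NH₃/√M_NH₃) / (n_NH₃/√M_NH₃ + n_O₂/√M_O₂)
= (3.21/√17.03) / (3.21/√17.03 + 0.597/√32.00) = 0.7779/(0.7779 + 0.1055) = 0.881.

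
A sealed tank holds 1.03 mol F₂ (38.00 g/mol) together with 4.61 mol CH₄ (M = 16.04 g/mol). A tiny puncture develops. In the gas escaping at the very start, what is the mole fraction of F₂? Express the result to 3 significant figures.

Each component's effusion rate ∝ (its partial pressure)·(1/√M) ∝ n_i/√M_i.
Mole fraction of F₂ in the effusate = (n_F₂/√M_F₂) / (n_F₂/√M_F₂ + n_CH₄/√M_CH₄)
= (1.03/√38.00) / (1.03/√38.00 + 4.61/√16.04) = 0.1671/(0.1671 + 1.151) = 0.127.

0.127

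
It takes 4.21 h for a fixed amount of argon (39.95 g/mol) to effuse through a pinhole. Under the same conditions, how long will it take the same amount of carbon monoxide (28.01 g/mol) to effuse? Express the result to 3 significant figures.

3.53 h

From Graham's law, t_CO/t_Ar = √(M_CO/M_Ar) = √(28.01/39.95) = √0.7011 = 0.8373.
So the time for CO is 4.21 × 0.8373 = 3.53 h.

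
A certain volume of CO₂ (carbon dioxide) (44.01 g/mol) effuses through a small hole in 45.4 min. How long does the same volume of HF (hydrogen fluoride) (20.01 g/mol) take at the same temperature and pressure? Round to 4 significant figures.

30.61 min

Graham's law gives t_HF/t_CO₂ = √(M_HF/M_CO₂) = √(20.01/44.01) = √0.4547 = 0.6743.
So the time for HF is 45.4 × 0.6743 = 30.61 min.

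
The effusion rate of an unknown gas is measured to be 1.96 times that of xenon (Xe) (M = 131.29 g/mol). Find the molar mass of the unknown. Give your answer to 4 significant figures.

Using Graham's law: rate_X/rate_Xe = √(M_Xe/M_X).
1.96 = √(131.29/M_X)
M_X = 131.29 / 1.96² = 131.29 / 3.842 = 34.18 g/mol

34.18 g/mol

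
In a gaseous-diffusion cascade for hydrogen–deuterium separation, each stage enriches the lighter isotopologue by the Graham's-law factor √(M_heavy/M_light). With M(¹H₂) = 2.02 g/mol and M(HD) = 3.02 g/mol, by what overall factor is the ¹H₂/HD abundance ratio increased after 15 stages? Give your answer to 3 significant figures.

20.4

The single-stage factor is √(M_heavy/M_light), so 15 stages give [√(3.02/2.02)]^15 = (3.02/2.02)^(15/2).
= 1.49505^(15/2) = 20.4.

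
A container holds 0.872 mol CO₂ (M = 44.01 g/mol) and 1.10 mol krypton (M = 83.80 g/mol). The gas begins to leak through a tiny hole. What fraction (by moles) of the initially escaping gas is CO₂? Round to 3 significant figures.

Effusion rate of each component ∝ n_i/√M_i (partial pressure × 1/√M).
So x_CO₂ in the escaping gas = (n_CO₂/√M_CO₂) / Σ(n_i/√M_i)
= (0.872/√44.01) / (0.872/√44.01 + 1.10/√83.80) = 0.1314/(0.1314 + 0.1202) = 0.522.

0.522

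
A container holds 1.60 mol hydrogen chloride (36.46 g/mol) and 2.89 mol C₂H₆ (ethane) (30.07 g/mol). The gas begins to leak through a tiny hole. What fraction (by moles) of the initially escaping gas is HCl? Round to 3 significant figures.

Rate_i ∝ x_i/√M_i (Graham's law weighted by mole fraction), so the effusate composition follows n_i/√M_i.
Mole fraction of HCl in the effusate = (n_HCl/√M_HCl) / (n_HCl/√M_HCl + n_C₂H₆/√M_C₂H₆)
= (1.60/√36.46) / (1.60/√36.46 + 2.89/√30.07) = 0.2650/(0.2650 + 0.5270) = 0.335.

0.335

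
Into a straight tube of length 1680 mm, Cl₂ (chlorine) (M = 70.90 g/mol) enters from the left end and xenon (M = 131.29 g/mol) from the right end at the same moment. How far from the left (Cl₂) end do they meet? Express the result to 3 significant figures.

Distances travelled in equal time are proportional to diffusion rates, so d_Cl₂/d_Xe = √(M_Xe/M_Cl₂) = √(131.29/70.90) = 1.361.
With d_Cl₂ + d_Xe = 1680 mm, d_Xe = 1680/(1 + 1.361) = 711.6 mm.
d_Cl₂ = 1680 − 711.6 = 968 mm.

968 mm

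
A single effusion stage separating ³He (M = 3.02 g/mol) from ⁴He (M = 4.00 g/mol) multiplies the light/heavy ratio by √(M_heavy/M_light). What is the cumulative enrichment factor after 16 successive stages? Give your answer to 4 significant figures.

Each stage multiplies the ratio by α = √(4.00/3.02), so after 16 stages the overall factor is α^16 = (4.00/3.02)^(16/2).
= 1.32450^8 = 9.472.

9.472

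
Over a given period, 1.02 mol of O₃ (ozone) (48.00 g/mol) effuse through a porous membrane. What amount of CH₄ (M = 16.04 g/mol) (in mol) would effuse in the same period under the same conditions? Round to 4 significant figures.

1.764 mol

Since effusion rate ∝ 1/√M, rate_CH₄/rate_O₃ = √(M_O₃/M_CH₄) = √(48.00/16.04) = √2.993 = 1.730.
So the amount for CH₄ is 1.02 × 1.730 = 1.764 mol.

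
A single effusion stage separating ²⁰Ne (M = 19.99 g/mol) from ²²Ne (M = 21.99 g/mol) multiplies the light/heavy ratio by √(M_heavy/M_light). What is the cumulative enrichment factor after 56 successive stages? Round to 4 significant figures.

14.44

After 56 stages the ratio has grown by (√(21.99/19.99))^56 = (21.99/19.99)^(56/2).
= 1.10005^28 = 14.44.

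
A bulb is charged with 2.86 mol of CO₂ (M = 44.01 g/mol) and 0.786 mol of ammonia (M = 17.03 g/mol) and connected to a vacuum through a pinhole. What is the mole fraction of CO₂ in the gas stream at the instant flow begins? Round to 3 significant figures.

Each component's effusion rate ∝ (its partial pressure)·(1/√M) ∝ n_i/√M_i.
Mole fraction of CO₂ in the effusate = (n_CO₂/√M_CO₂) / (n_CO₂/√M_CO₂ + n_NH₃/√M_NH₃)
= (2.86/√44.01) / (2.86/√44.01 + 0.786/√17.03) = 0.4311/(0.4311 + 0.1905) = 0.694.

0.694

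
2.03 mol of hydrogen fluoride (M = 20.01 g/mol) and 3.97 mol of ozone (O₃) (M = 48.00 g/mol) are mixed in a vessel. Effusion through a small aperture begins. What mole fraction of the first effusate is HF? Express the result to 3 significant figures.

Rate_i ∝ x_i/√M_i (Graham's law weighted by mole fraction), so the effusate composition follows n_i/√M_i.
So x_HF in the escaping gas = (n_HF/√M_HF) / Σ(n_i/√M_i)
= (2.03/√20.01) / (2.03/√20.01 + 3.97/√48.00) = 0.4538/(0.4538 + 0.5730) = 0.442.

0.442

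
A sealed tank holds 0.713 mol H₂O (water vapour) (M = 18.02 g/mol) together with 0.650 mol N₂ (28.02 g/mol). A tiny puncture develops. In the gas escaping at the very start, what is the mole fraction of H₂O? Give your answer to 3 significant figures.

0.578

Effusion rate of each component ∝ n_i/√M_i (partial pressure × 1/√M).
So x_H₂O in the escaping gas = (n_H₂O/√M_H₂O) / Σ(n_i/√M_i)
= (0.713/√18.02) / (0.713/√18.02 + 0.650/√28.02) = 0.1680/(0.1680 + 0.1228) = 0.578.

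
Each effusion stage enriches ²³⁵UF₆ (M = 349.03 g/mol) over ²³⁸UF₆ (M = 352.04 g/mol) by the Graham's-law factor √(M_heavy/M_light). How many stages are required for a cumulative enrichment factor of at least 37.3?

843

Single-stage factor α = √(352.04/349.03), so ln α = ½ ln(1.00862) = 0.004293.
Need α^N ≥ 37.3 ⇒ N ≥ ln(37.3) / ln α = 3.619 / 0.004293 = 842.91.
So at least 843 stages are needed.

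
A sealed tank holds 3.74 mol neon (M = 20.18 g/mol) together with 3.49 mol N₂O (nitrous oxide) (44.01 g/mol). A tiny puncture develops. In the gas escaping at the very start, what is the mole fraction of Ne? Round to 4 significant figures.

Each component's effusion rate ∝ (its partial pressure)·(1/√M) ∝ n_i/√M_i.
Mole fraction of Ne in the effusate = (n_Ne/√M_Ne) / (n_Ne/√M_Ne + n_N₂O/√M_N₂O)
= (3.74/√20.18) / (3.74/√20.18 + 3.49/√44.01) = 0.8326/(0.8326 + 0.5261) = 0.6128.

0.6128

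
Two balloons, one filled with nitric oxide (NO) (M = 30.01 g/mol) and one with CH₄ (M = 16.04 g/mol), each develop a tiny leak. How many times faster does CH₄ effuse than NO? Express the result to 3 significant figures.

Graham's law gives rate_CH₄/rate_NO = √(M_NO/M_CH₄) = √(30.01/16.04) = √1.871 = 1.37.

1.37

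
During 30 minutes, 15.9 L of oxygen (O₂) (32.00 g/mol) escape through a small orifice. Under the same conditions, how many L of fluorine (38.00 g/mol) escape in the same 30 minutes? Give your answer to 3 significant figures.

By Graham's law, rate_F₂/rate_O₂ = √(M_O₂/M_F₂) = √(32.00/38.00) = √0.8421 = 0.9177.
So the volume for F₂ is 15.9 × 0.9177 = 14.6 L.

14.6 L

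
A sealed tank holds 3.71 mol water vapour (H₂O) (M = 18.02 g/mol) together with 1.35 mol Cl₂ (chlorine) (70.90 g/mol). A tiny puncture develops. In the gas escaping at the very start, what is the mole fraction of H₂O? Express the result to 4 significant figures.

0.8450

Rate_i ∝ x_i/√M_i (Graham's law weighted by mole fraction), so the effusate composition follows n_i/√M_i.
So x_H₂O in the escaping gas = (n_H₂O/√M_H₂O) / Σ(n_i/√M_i)
= (3.71/√18.02) / (3.71/√18.02 + 1.35/√70.90) = 0.8740/(0.8740 + 0.1603) = 0.8450.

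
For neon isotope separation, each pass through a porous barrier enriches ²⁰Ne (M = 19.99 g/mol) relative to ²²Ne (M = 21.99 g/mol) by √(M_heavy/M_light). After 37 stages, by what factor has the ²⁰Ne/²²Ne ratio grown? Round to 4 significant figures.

5.836

After 37 stages the ratio has grown by (√(21.99/19.99))^37 = (21.99/19.99)^(37/2).
= 1.10005^(37/2) = 5.836.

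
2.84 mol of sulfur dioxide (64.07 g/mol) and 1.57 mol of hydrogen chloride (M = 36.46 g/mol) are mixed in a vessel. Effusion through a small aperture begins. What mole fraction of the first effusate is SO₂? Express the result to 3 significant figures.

Each component's effusion rate ∝ (its partial pressure)·(1/√M) ∝ n_i/√M_i.
So x_SO₂ in the escaping gas = (n_SO₂/√M_SO₂) / Σ(n_i/√M_i)
= (2.84/√64.07) / (2.84/√64.07 + 1.57/√36.46) = 0.3548/(0.3548 + 0.2600) = 0.577.

0.577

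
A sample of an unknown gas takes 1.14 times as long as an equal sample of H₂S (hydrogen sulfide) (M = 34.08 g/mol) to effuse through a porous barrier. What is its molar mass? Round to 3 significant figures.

From Graham's law, t_X/t_H₂S = √(M_X/M_H₂S).
1.14 = √(M_X/34.08)
M_X = 34.08 × 1.14² = 34.08 × 1.300 = 44.3 g/mol

44.3 g/mol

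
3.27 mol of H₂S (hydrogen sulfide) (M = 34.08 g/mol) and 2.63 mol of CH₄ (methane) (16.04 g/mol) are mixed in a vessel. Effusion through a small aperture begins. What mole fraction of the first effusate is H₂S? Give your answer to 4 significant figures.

The effusion rate of species i is ∝ p_i/√M_i ∝ n_i/√M_i.
x_H₂S(eff) = (n_H₂S/√M_H₂S) / (n_H₂S/√M_H₂S + n_CH₄/√M_CH₄)
= (3.27/√34.08) / (3.27/√34.08 + 2.63/√16.04) = 0.5601/(0.5601 + 0.6567) = 0.4603.

0.4603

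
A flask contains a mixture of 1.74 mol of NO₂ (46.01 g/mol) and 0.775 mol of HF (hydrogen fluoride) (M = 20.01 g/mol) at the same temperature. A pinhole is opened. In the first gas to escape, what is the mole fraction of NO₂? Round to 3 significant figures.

Rate_i ∝ x_i/√M_i (Graham's law weighted by mole fraction), so the effusate composition follows n_i/√M_i.
Mole fraction of NO₂ in the effusate = (n_NO₂/√M_NO₂) / (n_NO₂/√M_NO₂ + n_HF/√M_HF)
= (1.74/√46.01) / (1.74/√46.01 + 0.775/√20.01) = 0.2565/(0.2565 + 0.1733) = 0.597.

0.597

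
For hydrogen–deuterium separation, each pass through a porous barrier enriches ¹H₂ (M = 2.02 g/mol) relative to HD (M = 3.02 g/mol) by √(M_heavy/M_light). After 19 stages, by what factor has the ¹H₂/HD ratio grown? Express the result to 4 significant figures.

Overall factor = α^19 with α = √(3.02/2.02), i.e. (3.02/2.02)^(19/2).
= 1.49505^(19/2) = 45.63.

45.63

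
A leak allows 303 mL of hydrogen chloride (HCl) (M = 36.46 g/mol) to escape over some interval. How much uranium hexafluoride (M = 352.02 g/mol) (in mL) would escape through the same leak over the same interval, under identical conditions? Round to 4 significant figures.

97.51 mL

Since effusion rate ∝ 1/√M, rate_UF₆/rate_HCl = √(M_HCl/M_UF₆) = √(36.46/352.02) = √0.1036 = 0.3218.
So the volume for UF₆ is 303 × 0.3218 = 97.51 mL.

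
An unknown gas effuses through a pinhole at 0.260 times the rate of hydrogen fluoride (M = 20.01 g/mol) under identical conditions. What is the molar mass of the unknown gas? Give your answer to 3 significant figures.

Since effusion rate ∝ 1/√M, rate_X/rate_HF = √(M_HF/M_X).
0.260 = √(20.01/M_X)
M_X = 20.01 / 0.260² = 20.01 / 0.06760 = 296 g/mol

296 g/mol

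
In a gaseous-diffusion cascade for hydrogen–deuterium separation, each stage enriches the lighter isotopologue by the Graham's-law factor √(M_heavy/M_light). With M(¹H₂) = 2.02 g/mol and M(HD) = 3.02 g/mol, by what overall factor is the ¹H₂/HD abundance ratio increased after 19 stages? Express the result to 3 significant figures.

45.6

Overall factor = α^19 with α = √(3.02/2.02), i.e. (3.02/2.02)^(19/2).
= 1.49505^(19/2) = 45.6.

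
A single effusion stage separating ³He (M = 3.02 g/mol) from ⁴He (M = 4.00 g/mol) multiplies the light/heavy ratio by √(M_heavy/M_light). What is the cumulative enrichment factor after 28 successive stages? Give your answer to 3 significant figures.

Overall factor = α^28 with α = √(4.00/3.02), i.e. (4.00/3.02)^(28/2).
= 1.32450^14 = 51.1.

51.1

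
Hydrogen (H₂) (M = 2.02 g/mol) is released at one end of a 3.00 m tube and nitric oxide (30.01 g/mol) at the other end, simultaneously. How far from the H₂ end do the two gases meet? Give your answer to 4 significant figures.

2.382 m

Graham's law gives d_H₂/d_NO = rate_H₂/rate_NO = √(M_NO/M_H₂) = √(30.01/2.02) = 3.854.
With d_H₂ + d_NO = 3.00 m, d_NO = 3.00/(1 + 3.854) = 0.6180 m.
d_H₂ = 3.00 − 0.6180 = 2.382 m.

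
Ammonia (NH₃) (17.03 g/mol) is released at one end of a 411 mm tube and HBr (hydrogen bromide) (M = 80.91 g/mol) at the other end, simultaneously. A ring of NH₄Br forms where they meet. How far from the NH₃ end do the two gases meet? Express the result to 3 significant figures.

In equal time, each gas travels a distance ∝ its rate ∝ 1/√M, so d_NH₃/d_HBr = √(M_HBr/M_NH₃) = √(80.91/17.03) = 2.180.
With d_NH₃ + d_HBr = 411 mm, d_HBr = 411/(1 + 2.180) = 129.3 mm.
d_NH₃ = 411 − 129.3 = 282 mm.

282 mm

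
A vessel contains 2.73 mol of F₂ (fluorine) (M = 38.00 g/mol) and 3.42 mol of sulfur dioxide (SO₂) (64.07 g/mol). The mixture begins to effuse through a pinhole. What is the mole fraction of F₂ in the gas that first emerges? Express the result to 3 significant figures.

0.509

Rate_i ∝ x_i/√M_i (Graham's law weighted by mole fraction), so the effusate composition follows n_i/√M_i.
x_F₂(eff) = (n_F₂/√M_F₂) / (n_F₂/√M_F₂ + n_SO₂/√M_SO₂)
= (2.73/√38.00) / (2.73/√38.00 + 3.42/√64.07) = 0.4429/(0.4429 + 0.4273) = 0.509.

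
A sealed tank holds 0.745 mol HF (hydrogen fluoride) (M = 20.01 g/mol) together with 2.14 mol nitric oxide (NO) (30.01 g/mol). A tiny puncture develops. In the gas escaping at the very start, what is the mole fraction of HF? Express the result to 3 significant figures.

Effusion rate of each component ∝ n_i/√M_i (partial pressure × 1/√M).
So x_HF in the escaping gas = (n_HF/√M_HF) / Σ(n_i/√M_i)
= (0.745/√20.01) / (0.745/√20.01 + 2.14/√30.01) = 0.1665/(0.1665 + 0.3906) = 0.299.

0.299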